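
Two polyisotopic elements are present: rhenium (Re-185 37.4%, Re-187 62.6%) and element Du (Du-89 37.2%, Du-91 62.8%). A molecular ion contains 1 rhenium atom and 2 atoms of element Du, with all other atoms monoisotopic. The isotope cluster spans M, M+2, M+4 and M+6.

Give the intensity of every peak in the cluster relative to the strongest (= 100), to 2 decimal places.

11.76 : 59.40 : 100.00 : 56.11

Rhenium pattern (n=1): 0.3740 : 0.6260
Element Du pattern (n=2): 0.138384 : 0.467232 : 0.394384
Convolve the two distributions (both contribute in 2-u steps):
  M: 0.3740×0.138384 = 0.051756
  M+2: 0.3740×0.467232 + 0.6260×0.138384 = 0.261373
  M+4: 0.3740×0.394384 + 0.6260×0.467232 = 0.439987
  M+6: 0.6260×0.394384 = 0.246884
Scale to base peak (0.439987) = 100: 11.76 : 59.40 : 100.00 : 56.11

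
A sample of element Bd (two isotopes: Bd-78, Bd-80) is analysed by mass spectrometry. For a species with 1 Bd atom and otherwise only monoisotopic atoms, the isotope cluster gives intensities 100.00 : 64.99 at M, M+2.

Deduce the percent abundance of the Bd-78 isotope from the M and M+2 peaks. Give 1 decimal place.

60.6%

Let p = fractional abundance of Bd-78. I(M+2)/I(M) = [C(1,1)·p^0·(1−p)] / p^1 = 1·(1−p)/p = 64.99/100.00 = 0.6499
(1−p)/p = 0.6499/1 = 0.6499  ⇒  p = 1/(1 + 0.6499) = 0.6061
Bd-78: 60.6%, Bd-80: 39.4%.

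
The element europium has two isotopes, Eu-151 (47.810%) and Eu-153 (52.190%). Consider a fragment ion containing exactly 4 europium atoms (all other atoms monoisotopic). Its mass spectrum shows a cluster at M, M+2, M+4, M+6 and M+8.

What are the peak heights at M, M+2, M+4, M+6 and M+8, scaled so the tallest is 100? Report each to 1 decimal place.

The 4 Eu atoms are independent, so intensities follow the terms of (0.47810 + 0.52190)^4.
P(M) = 0.47810^4 = 0.052249
P(M+2) = 4 × 0.47810^3 × 0.52190^1 = 0.228141
P(M+4) = 6 × 0.47810^2 × 0.52190^2 = 0.373563
P(M+6) = 4 × 0.47810^1 × 0.52190^3 = 0.271857
P(M+8) = 0.52190^4 = 0.074191
The M+4 peak is largest (0.373563); scaling to 100 gives 14.0 : 61.1 : 100.0 : 72.8 : 19.9.

14.0 : 61.1 : 100.0 : 72.8 : 19.9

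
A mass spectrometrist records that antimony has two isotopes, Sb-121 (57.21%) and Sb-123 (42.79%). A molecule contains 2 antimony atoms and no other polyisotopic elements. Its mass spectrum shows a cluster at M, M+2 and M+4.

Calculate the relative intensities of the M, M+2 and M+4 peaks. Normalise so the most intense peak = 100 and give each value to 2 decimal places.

The 2 Sb atoms are independent, so intensities follow the terms of (0.5721 + 0.4279)^2.
P(M) = 0.5721^2 = 0.327298
P(M+2) = 2 × 0.5721^1 × 0.4279^1 = 0.489603
P(M+4) = 0.4279^2 = 0.183098
The M+2 peak is largest (0.489603); scaling to 100 gives 66.85 : 100.00 : 37.40.

66.85 : 100.00 : 37.40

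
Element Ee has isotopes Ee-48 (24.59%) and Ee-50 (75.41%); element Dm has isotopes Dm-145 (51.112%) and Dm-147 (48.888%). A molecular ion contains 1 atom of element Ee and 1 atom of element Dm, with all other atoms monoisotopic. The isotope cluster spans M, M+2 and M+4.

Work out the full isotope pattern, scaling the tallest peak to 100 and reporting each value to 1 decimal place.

24.9 : 100.0 : 72.9

Element Ee pattern (n=1): 0.2459 : 0.7541
Element Dm pattern (n=1): 0.51112 : 0.48888
Convolve the two distributions (both contribute in 2-u steps):
  M: 0.2459×0.51112 = 0.125684
  M+2: 0.2459×0.48888 + 0.7541×0.51112 = 0.505651
  M+4: 0.7541×0.48888 = 0.368664
Scale to base peak (0.505651) = 100: 24.9 : 100.0 : 72.9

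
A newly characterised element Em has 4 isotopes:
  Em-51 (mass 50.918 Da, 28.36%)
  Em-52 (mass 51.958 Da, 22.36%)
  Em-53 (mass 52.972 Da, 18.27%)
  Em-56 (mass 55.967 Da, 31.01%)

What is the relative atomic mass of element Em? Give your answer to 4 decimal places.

53.0915 Da

The abundance-weighted mean is 0.2836 × 50.918 + 0.2236 × 51.958 + 0.1827 × 52.972 + 0.3101 × 55.967
= 14.44034 + 11.61781 + 9.67798 + 17.35537 = 53.09150 Da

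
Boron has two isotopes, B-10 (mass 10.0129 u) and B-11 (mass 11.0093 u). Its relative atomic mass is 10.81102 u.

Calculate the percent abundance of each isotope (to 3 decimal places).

With x = fraction of B-10 (so B-11 is 1 − x):
10.0129·x + 11.0093·(1 − x) = 10.81102
(10.0129 − 11.0093)·x = 10.81102 − 11.0093
x = -0.19828 / -0.9964 = 0.19900 → 19.900% B-10, 80.100% B-11.

B-10: 19.900%, B-11: 80.100%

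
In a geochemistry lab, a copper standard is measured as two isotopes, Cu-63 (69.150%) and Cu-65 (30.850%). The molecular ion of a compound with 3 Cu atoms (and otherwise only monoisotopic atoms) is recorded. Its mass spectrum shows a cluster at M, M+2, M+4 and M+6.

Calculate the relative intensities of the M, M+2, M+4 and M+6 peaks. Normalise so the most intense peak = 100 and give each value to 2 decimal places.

Each Cu atom is independently Cu-63 (p = 0.69150) or Cu-65 (q = 0.30850); the cluster is the binomial expansion (p + q)^3.
P(M) = 0.69150^3 = 0.330656
P(M+2) = 3 × 0.69150^2 × 0.30850^1 = 0.442548
P(M+4) = 3 × 0.69150^1 × 0.30850^2 = 0.197435
P(M+6) = 0.30850^3 = 0.029361
The M+2 peak is largest (0.442548); scaling to 100 gives 74.72 : 100.00 : 44.61 : 6.63.

74.72 : 100.00 : 44.61 : 6.63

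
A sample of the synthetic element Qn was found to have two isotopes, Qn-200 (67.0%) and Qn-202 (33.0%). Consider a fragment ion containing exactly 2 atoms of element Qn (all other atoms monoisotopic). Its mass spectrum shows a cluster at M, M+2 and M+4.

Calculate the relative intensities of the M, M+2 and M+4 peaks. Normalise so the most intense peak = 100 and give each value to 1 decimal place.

100.0 : 98.5 : 24.3

Each Qn atom is independently Qn-200 (p = 0.670) or Qn-202 (q = 0.330); the cluster is the binomial expansion (p + q)^2.
P(M) = 0.670^2 = 0.448900
P(M+2) = 2 × 0.670^1 × 0.330^1 = 0.442200
P(M+4) = 0.330^2 = 0.108900
The M peak is largest (0.448900); scaling to 100 gives 100.0 : 98.5 : 24.3.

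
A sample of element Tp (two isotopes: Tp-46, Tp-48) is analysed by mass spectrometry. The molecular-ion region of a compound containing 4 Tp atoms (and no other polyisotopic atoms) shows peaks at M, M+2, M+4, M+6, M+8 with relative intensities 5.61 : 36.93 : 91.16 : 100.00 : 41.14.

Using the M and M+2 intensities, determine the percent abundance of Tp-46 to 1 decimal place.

37.8%

If p is the fraction of Tp that is Tp-46, then I(M+2)/I(M) = [C(4,1)·p^3·(1−p)] / p^4 = 4·(1−p)/p = 36.93/5.61 = 6.5829
(1−p)/p = 6.5829/4 = 1.6457  ⇒  p = 1/(1 + 1.6457) = 0.3780
Tp-46: 37.8%, Tp-48: 62.2%.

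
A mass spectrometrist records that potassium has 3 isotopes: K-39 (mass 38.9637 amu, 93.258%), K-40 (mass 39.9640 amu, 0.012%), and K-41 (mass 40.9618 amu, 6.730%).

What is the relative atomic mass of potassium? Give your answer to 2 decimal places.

Ar = Σ fᵢ·mᵢ = 0.93258 × 38.9637 + 0.00012 × 39.9640 + 0.06730 × 40.9618
= 36.33677 + 0.00480 + 2.75673 = 39.09830 amu

39.10 amu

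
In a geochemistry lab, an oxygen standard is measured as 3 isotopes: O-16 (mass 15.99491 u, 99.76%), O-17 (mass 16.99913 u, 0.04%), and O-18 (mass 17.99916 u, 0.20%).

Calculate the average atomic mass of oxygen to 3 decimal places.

15.999 u

The abundance-weighted mean is 0.9976 × 15.99491 + 0.0004 × 16.99913 + 0.0020 × 17.99916
= 15.956522 + 0.006800 + 0.035998 = 15.999320 u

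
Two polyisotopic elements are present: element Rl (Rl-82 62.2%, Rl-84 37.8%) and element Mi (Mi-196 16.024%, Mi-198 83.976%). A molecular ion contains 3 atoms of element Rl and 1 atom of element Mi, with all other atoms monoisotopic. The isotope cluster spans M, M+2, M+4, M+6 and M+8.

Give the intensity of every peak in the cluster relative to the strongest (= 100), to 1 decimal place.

9.4 : 66.2 : 100.0 : 56.6 : 11.0

Element Rl pattern (n=3): 0.24064185 : 0.43872646 : 0.26662154 : 0.05401015
Element Mi pattern (n=1): 0.16024 : 0.83976
Convolve the two distributions (both contribute in 2-u steps):
  M: 0.24064185×0.16024 = 0.038560
  M+2: 0.24064185×0.83976 + 0.43872646×0.16024 = 0.272383
  M+4: 0.43872646×0.83976 + 0.26662154×0.16024 = 0.411148
  M+6: 0.26662154×0.83976 + 0.05401015×0.16024 = 0.232553
  M+8: 0.05401015×0.83976 = 0.045356
Scale to base peak (0.411148) = 100: 9.4 : 66.2 : 100.0 : 56.6 : 11.0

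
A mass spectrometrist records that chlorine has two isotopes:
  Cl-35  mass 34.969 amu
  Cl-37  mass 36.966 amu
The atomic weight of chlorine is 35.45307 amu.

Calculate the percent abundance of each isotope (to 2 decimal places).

Cl-35: 75.76%, Cl-37: 24.24%

With x = fraction of Cl-35 (so Cl-37 is 1 − x):
34.969·x + 36.966·(1 − x) = 35.45307
(34.969 − 36.966)·x = 35.45307 − 36.966
x = -1.51293 / -1.997 = 0.75760 → 75.76% Cl-35, 24.24% Cl-37.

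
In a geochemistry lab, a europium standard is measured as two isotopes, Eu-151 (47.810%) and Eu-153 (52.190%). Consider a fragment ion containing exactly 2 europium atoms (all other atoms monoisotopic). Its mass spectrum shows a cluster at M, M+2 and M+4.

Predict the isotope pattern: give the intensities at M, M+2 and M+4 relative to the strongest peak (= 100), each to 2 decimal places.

45.80 : 100.00 : 54.58

Each Eu atom is independently Eu-151 (p = 0.47810) or Eu-153 (q = 0.52190); the cluster is the binomial expansion (p + q)^2.
P(M) = 0.47810^2 = 0.228580
P(M+2) = 2 × 0.47810^1 × 0.52190^1 = 0.499041
P(M+4) = 0.52190^2 = 0.272380
The M+2 peak is largest (0.499041); scaling to 100 gives 45.80 : 100.00 : 54.58.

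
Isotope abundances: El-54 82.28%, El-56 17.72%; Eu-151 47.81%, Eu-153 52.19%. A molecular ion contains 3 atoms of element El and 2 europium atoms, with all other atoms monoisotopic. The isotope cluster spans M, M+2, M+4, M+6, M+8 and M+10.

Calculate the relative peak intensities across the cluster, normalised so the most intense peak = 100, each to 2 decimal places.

Element El pattern (n=3): 0.55703547 : 0.35989311 : 0.07750737 : 0.00556405
Europium pattern (n=2): 0.22857961 : 0.49904078 : 0.27237961
Convolve the two distributions (both contribute in 2-u steps):
  M: 0.55703547×0.22857961 = 0.127327
  M+2: 0.55703547×0.49904078 + 0.35989311×0.22857961 = 0.360248
  M+4: 0.55703547×0.27237961 + 0.35989311×0.49904078 + 0.07750737×0.22857961 = 0.349043
  M+6: 0.35989311×0.27237961 + 0.07750737×0.49904078 + 0.00556405×0.22857961 = 0.137979
  M+8: 0.07750737×0.27237961 + 0.00556405×0.49904078 = 0.023888
  M+10: 0.00556405×0.27237961 = 0.001516
Scale to base peak (0.360248) = 100: 35.34 : 100.00 : 96.89 : 38.30 : 6.63 : 0.42

35.34 : 100.00 : 96.89 : 38.30 : 6.63 : 0.42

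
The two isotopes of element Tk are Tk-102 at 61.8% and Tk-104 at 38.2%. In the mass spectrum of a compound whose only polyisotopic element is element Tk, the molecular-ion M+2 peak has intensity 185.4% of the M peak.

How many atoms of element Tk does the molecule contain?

For n independent Tk atoms, I(M+2)/I(M) = n · (abundance Tk-104) / (abundance Tk-102) = n · 0.382/0.618.
n = 1.854 × 0.618/0.382 = 3.00 ≈ 3

3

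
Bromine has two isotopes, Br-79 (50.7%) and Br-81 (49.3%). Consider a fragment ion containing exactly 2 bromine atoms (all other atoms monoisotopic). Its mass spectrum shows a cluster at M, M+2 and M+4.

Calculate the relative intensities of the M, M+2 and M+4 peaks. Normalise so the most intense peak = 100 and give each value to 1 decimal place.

51.4 : 100.0 : 48.6

The 2 Br atoms are independent, so intensities follow the terms of (0.507 + 0.493)^2.
P(M) = 0.507^2 = 0.257049
P(M+2) = 2 × 0.507^1 × 0.493^1 = 0.499902
P(M+4) = 0.493^2 = 0.243049
The M+2 peak is largest (0.499902); scaling to 100 gives 51.4 : 100.0 : 48.6.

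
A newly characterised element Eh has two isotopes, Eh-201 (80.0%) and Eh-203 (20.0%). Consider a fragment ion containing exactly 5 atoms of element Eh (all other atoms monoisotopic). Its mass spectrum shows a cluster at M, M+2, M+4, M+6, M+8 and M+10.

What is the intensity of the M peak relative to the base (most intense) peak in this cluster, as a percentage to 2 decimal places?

80.00%

(0.800 + 0.200)^5 gives M 0.3277, M+2 0.4096, M+4 0.2048, M+6 0.0512, M+8 0.0064, M+10 0.0003; the largest is M+2.
P(M+2) = C(5,1) × 0.800^4 × 0.200^1 = 5 × 0.4096 × 0.2000 = 0.409600 (base)
P(M) = C(5,0) × 0.800^5 × 0.200^0 = 1 × 0.32768 × 1.0000 = 0.327680
Relative intensity = 0.327680 / 0.409600 × 100 = 80.00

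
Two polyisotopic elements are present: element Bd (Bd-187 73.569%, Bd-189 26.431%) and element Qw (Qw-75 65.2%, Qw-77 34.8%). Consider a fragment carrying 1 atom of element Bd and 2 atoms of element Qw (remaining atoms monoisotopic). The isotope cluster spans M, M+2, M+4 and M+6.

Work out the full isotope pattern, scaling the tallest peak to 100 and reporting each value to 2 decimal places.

70.09 : 100.00 : 46.85 : 7.17

Element Bd pattern (n=1): 0.73569 : 0.26431
Element Qw pattern (n=2): 0.425104 : 0.453792 : 0.121104
Convolve the two distributions (both contribute in 2-u steps):
  M: 0.73569×0.425104 = 0.312745
  M+2: 0.73569×0.453792 + 0.26431×0.425104 = 0.446209
  M+4: 0.73569×0.121104 + 0.26431×0.453792 = 0.209037
  M+6: 0.26431×0.121104 = 0.032009
Scale to base peak (0.446209) = 100: 70.09 : 100.00 : 46.85 : 7.17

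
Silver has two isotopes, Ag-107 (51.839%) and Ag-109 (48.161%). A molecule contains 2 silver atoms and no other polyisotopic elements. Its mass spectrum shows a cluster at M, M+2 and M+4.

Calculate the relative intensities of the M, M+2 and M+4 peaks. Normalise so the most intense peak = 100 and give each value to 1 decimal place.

Each Ag atom is independently Ag-107 (p = 0.51839) or Ag-109 (q = 0.48161); the cluster is the binomial expansion (p + q)^2.
P(M) = 0.51839^2 = 0.268728
P(M+2) = 2 × 0.51839^1 × 0.48161^1 = 0.499324
P(M+4) = 0.48161^2 = 0.231948
The M+2 peak is largest (0.499324); scaling to 100 gives 53.8 : 100.0 : 46.5.

53.8 : 100.0 : 46.5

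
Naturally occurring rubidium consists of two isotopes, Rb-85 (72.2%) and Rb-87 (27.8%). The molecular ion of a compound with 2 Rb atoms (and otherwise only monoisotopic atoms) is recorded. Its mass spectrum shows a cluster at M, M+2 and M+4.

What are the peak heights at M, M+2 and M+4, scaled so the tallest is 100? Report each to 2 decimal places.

100.00 : 77.01 : 14.83

Each Rb atom is independently Rb-85 (p = 0.722) or Rb-87 (q = 0.278); the cluster is the binomial expansion (p + q)^2.
P(M) = 0.722^2 = 0.521284
P(M+2) = 2 × 0.722^1 × 0.278^1 = 0.401432
P(M+4) = 0.278^2 = 0.077284
The M peak is largest (0.521284); scaling to 100 gives 100.00 : 77.01 : 14.83.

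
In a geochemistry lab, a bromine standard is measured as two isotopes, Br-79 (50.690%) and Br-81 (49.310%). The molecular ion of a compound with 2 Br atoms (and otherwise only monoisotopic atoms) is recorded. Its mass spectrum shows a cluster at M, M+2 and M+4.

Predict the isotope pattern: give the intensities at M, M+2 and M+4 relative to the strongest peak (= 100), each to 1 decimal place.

51.4 : 100.0 : 48.6

Each Br atom is independently Br-79 (p = 0.50690) or Br-81 (q = 0.49310); the cluster is the binomial expansion (p + q)^2.
P(M) = 0.50690^2 = 0.256948
P(M+2) = 2 × 0.50690^1 × 0.49310^1 = 0.499905
P(M+4) = 0.49310^2 = 0.243148
The M+2 peak is largest (0.499905); scaling to 100 gives 51.4 : 100.0 : 48.6.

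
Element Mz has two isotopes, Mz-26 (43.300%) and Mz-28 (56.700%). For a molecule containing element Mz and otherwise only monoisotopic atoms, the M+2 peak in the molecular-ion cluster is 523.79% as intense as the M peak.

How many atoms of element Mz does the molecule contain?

4

With n Mz atoms, P(M+2)/P(M) = C(n,1)·p^(n−1)q / p^n = n·q/p = n · 0.56700/0.43300.
n = 5.2379 × 0.43300/0.56700 = 4.00 ≈ 4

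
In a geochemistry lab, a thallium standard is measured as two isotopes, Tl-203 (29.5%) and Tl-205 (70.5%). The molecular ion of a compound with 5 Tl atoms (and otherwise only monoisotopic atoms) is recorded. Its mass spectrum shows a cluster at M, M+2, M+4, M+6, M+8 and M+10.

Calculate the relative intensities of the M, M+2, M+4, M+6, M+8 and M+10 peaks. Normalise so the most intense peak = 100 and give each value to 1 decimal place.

Each Tl atom is independently Tl-203 (p = 0.295) or Tl-205 (q = 0.705); the cluster is the binomial expansion (p + q)^5.
P(M) = 0.295^5 = 0.002234
P(M+2) = 5 × 0.295^4 × 0.705^1 = 0.026696
P(M+4) = 10 × 0.295^3 × 0.705^2 = 0.127598
P(M+6) = 10 × 0.295^2 × 0.705^3 = 0.304938
P(M+8) = 5 × 0.295^1 × 0.705^4 = 0.364375
P(M+10) = 0.705^5 = 0.174159
The M+8 peak is largest (0.364375); scaling to 100 gives 0.6 : 7.3 : 35.0 : 83.7 : 100.0 : 47.8.

0.6 : 7.3 : 35.0 : 83.7 : 100.0 : 47.8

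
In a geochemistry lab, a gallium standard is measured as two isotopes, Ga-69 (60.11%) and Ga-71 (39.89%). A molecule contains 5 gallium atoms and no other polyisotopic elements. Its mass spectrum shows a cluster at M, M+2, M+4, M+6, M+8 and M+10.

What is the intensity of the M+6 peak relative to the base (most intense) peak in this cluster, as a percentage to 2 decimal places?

66.36%

Term probabilities: M 0.0785, M+2 0.2604, M+4 0.3456, M+6 0.2293, M+8 0.0761, M+10 0.0101. Base peak = M+4.
P(M+4) = C(5,2) × 0.6011^3 × 0.3989^2 = 10 × 0.21719018 × 0.15912121 = 0.345596 (base)
P(M+6) = C(5,3) × 0.6011^2 × 0.3989^3 = 10 × 0.36132121 × 0.06347345 = 0.229343
Relative intensity = 0.229343 / 0.345596 × 100 = 66.36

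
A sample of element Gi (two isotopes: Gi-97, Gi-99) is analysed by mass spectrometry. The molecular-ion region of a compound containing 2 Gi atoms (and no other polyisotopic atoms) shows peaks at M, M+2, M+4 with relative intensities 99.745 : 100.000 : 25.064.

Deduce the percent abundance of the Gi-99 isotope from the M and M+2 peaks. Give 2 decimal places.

33.39%

Write p for the Gi-97 fraction. I(M+2)/I(M) = [C(2,1)·p^1·(1−p)] / p^2 = 2·(1−p)/p = 100.000/99.745 = 1.0026
(1−p)/p = 1.0026/2 = 0.5013  ⇒  p = 1/(1 + 0.5013) = 0.6661
Gi-97: 66.61%, Gi-99: 33.39%.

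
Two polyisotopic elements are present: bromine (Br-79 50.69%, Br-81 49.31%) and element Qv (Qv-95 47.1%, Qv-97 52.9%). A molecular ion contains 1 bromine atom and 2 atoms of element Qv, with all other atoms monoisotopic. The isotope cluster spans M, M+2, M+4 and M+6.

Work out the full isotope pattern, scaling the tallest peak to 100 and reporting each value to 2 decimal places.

Bromine pattern (n=1): 0.5069 : 0.4931
Element Qv pattern (n=2): 0.221841 : 0.498318 : 0.279841
Convolve the two distributions (both contribute in 2-u steps):
  M: 0.5069×0.221841 = 0.112451
  M+2: 0.5069×0.498318 + 0.4931×0.221841 = 0.361987
  M+4: 0.5069×0.279841 + 0.4931×0.498318 = 0.387572
  M+6: 0.4931×0.279841 = 0.137990
Scale to base peak (0.387572) = 100: 29.01 : 93.40 : 100.00 : 35.60

29.01 : 93.40 : 100.00 : 35.60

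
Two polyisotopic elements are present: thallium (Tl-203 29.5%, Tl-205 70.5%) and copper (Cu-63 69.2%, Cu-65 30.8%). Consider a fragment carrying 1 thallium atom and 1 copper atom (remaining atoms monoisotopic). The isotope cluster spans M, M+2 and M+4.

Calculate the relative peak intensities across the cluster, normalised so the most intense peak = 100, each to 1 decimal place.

35.3 : 100.0 : 37.5

Thallium pattern (n=1): 0.2950 : 0.7050
Copper pattern (n=1): 0.6920 : 0.3080
Convolve the two distributions (both contribute in 2-u steps):
  M: 0.2950×0.6920 = 0.204140
  M+2: 0.2950×0.3080 + 0.7050×0.6920 = 0.578720
  M+4: 0.7050×0.3080 = 0.217140
Scale to base peak (0.578720) = 100: 35.3 : 100.0 : 37.5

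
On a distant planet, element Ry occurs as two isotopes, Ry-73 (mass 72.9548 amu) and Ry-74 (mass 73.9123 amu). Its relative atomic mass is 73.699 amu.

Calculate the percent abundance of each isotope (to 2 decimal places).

Ry-73: 22.28%, Ry-74: 77.72%

Let x be the fractional abundance of Ry-73; then Ry-74 has abundance 1 − x.
72.9548·x + 73.9123·(1 − x) = 73.699
(72.9548 − 73.9123)·x = 73.699 − 73.9123
x = -0.2133 / -0.9575 = 0.22277 → 22.28% Ry-73, 77.72% Ry-74.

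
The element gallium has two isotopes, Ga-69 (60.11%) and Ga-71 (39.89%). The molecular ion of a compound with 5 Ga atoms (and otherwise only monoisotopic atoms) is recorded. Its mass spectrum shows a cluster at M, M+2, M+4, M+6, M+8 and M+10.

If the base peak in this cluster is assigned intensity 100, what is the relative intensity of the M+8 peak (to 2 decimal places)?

22.02

(0.6011 + 0.3989)^5 gives M 0.0785, M+2 0.2604, M+4 0.3456, M+6 0.2293, M+8 0.0761, M+10 0.0101; the largest is M+4.
P(M+4) = C(5,2) × 0.6011^3 × 0.3989^2 = 10 × 0.21719018 × 0.15912121 = 0.345596 (base)
P(M+8) = C(5,4) × 0.6011^1 × 0.3989^4 = 5 × 0.6011 × 0.02531956 = 0.076098
Relative intensity = 0.076098 / 0.345596 × 100 = 22.02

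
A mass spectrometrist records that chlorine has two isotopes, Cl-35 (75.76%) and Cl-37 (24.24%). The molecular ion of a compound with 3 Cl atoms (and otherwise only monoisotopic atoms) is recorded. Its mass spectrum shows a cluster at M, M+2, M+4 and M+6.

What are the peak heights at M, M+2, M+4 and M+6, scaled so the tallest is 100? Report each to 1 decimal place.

100.0 : 96.0 : 30.7 : 3.3

Each Cl atom is independently Cl-35 (p = 0.7576) or Cl-37 (q = 0.2424); the cluster is the binomial expansion (p + q)^3.
P(M) = 0.7576^3 = 0.434830
P(M+2) = 3 × 0.7576^2 × 0.2424^1 = 0.417382
P(M+4) = 3 × 0.7576^1 × 0.2424^2 = 0.133545
P(M+6) = 0.2424^3 = 0.014243
The M peak is largest (0.434830); scaling to 100 gives 100.0 : 96.0 : 30.7 : 3.3.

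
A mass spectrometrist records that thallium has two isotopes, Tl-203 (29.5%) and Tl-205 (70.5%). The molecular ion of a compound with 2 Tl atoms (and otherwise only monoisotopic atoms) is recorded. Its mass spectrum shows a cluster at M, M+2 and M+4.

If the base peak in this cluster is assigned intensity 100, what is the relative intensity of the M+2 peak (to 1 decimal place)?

(0.295 + 0.705)^2 gives M 0.0870, M+2 0.4160, M+4 0.4970; the largest is M+4.
P(M+4) = C(2,2) × 0.295^0 × 0.705^2 = 1 × 1.0000 × 0.497025 = 0.497025 (base)
P(M+2) = C(2,1) × 0.295^1 × 0.705^1 = 2 × 0.2950 × 0.7050 = 0.415950
Relative intensity = 0.415950 / 0.497025 × 100 = 83.7

83.7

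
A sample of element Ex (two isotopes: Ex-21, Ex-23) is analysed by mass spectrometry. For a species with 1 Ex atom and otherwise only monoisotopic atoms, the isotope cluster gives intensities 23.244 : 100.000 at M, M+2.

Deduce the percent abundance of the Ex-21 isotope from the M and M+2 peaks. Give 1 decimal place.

Write p for the Ex-21 fraction. I(M+2)/I(M) = [C(1,1)·p^0·(1−p)] / p^1 = 1·(1−p)/p = 100.000/23.244 = 4.3022
(1−p)/p = 4.3022/1 = 4.3022  ⇒  p = 1/(1 + 4.3022) = 0.1886
Ex-21: 18.9%, Ex-23: 81.1%.

18.9%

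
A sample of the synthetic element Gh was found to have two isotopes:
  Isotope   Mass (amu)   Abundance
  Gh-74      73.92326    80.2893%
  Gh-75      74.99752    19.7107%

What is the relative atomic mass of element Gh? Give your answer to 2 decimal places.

Weight each isotope mass by its fractional abundance: 0.802893 × 73.92326 + 0.197107 × 74.99752
= 59.352468 + 14.782536 = 74.135004 amu

74.14 amu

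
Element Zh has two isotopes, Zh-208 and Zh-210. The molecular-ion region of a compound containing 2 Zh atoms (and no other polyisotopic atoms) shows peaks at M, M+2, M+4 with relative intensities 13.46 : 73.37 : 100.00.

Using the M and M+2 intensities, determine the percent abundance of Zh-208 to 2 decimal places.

Let p = fractional abundance of Zh-208. I(M+2)/I(M) = [C(2,1)·p^1·(1−p)] / p^2 = 2·(1−p)/p = 73.37/13.46 = 5.4510
(1−p)/p = 5.4510/2 = 2.7255  ⇒  p = 1/(1 + 2.7255) = 0.2684
Zh-208: 26.84%, Zh-210: 73.16%.

26.84%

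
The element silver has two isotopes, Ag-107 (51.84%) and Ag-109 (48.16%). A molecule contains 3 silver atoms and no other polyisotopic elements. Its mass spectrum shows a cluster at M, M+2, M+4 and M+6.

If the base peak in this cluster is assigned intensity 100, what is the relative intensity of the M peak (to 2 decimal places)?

Term probabilities: M 0.1393, M+2 0.3883, M+4 0.3607, M+6 0.1117. Base peak = M+2.
P(M+2) = C(3,1) × 0.5184^2 × 0.4816^1 = 3 × 0.26873856 × 0.4816 = 0.388273 (base)
P(M) = C(3,0) × 0.5184^3 × 0.4816^0 = 1 × 0.13931407 × 1.0000 = 0.139314
Relative intensity = 0.139314 / 0.388273 × 100 = 35.88

35.88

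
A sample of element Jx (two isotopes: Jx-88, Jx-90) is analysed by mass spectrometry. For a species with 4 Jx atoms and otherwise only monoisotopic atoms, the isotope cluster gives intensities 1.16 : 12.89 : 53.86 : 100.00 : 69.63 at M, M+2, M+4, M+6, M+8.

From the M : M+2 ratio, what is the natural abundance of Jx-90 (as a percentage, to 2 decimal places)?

Let p = fractional abundance of Jx-88. I(M+2)/I(M) = [C(4,1)·p^3·(1−p)] / p^4 = 4·(1−p)/p = 12.89/1.16 = 11.1121
(1−p)/p = 11.1121/4 = 2.7780  ⇒  p = 1/(1 + 2.7780) = 0.2647
Jx-88: 26.47%, Jx-90: 73.53%.

73.53%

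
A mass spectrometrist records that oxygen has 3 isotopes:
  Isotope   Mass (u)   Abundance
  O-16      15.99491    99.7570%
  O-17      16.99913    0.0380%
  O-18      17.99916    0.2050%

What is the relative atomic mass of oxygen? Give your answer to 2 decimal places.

Average mass = Σ (abundance × isotope mass) = 0.997570 × 15.99491 + 0.000380 × 16.99913 + 0.002050 × 17.99916
= 15.956042 + 0.006460 + 0.036898 = 15.999400 u

16.00 u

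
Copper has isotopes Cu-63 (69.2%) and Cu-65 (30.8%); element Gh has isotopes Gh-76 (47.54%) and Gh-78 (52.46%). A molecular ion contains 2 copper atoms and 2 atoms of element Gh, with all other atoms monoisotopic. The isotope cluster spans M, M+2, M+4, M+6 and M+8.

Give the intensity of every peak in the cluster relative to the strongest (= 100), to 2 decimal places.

29.58 : 91.62 : 100.00 : 45.00 : 7.14

Copper pattern (n=2): 0.478864 : 0.426272 : 0.094864
Element Gh pattern (n=2): 0.22600516 : 0.49878968 : 0.27520516
Convolve the two distributions (both contribute in 2-u steps):
  M: 0.478864×0.22600516 = 0.108226
  M+2: 0.478864×0.49878968 + 0.426272×0.22600516 = 0.335192
  M+4: 0.478864×0.27520516 + 0.426272×0.49878968 + 0.094864×0.22600516 = 0.365846
  M+6: 0.426272×0.27520516 + 0.094864×0.49878968 = 0.164629
  M+8: 0.094864×0.27520516 = 0.026107
Scale to base peak (0.365846) = 100: 29.58 : 91.62 : 100.00 : 45.00 : 7.14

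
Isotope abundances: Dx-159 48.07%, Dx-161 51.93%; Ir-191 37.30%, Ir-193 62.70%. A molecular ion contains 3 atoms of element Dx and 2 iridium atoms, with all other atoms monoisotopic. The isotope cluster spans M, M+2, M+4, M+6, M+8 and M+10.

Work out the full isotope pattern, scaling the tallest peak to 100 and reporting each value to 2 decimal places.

4.51 : 29.76 : 77.62 : 100.00 : 63.69 : 16.06

Element Dx pattern (n=3): 0.11107655 : 0.35998783 : 0.3888947 : 0.14004092
Iridium pattern (n=2): 0.139129 : 0.467742 : 0.393129
Convolve the two distributions (both contribute in 2-u steps):
  M: 0.11107655×0.139129 = 0.015454
  M+2: 0.11107655×0.467742 + 0.35998783×0.139129 = 0.102040
  M+4: 0.11107655×0.393129 + 0.35998783×0.467742 + 0.3888947×0.139129 = 0.266155
  M+6: 0.35998783×0.393129 + 0.3888947×0.467742 + 0.14004092×0.139129 = 0.342908
  M+8: 0.3888947×0.393129 + 0.14004092×0.467742 = 0.218389
  M+10: 0.14004092×0.393129 = 0.055054
Scale to base peak (0.342908) = 100: 4.51 : 29.76 : 77.62 : 100.00 : 63.69 : 16.06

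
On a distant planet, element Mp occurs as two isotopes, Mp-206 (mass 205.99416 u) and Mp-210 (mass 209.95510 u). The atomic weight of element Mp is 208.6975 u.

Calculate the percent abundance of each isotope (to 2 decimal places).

With x = fraction of Mp-206 (so Mp-210 is 1 − x):
205.99416·x + 209.95510·(1 − x) = 208.6975
(205.99416 − 209.95510)·x = 208.6975 − 209.95510
x = -1.25760 / -3.96094 = 0.31750 → 31.75% Mp-206, 68.25% Mp-210.

Mp-206: 31.75%, Mp-210: 68.25%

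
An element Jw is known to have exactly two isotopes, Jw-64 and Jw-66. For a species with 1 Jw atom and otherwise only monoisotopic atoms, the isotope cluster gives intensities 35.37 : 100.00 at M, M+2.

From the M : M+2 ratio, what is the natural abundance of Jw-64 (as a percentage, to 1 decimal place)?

Write p for the Jw-64 fraction. I(M+2)/I(M) = [C(1,1)·p^0·(1−p)] / p^1 = 1·(1−p)/p = 100.00/35.37 = 2.8273
(1−p)/p = 2.8273/1 = 2.8273  ⇒  p = 1/(1 + 2.8273) = 0.2613
Jw-64: 26.1%, Jw-66: 73.9%.

26.1%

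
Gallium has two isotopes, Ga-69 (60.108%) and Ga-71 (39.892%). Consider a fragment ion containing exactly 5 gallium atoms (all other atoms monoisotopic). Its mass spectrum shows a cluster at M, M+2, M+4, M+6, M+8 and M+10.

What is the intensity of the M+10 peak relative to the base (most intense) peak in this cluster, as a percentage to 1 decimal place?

2.9%

Binomial terms of (0.60108 + 0.39892)^5: M 0.0785, M+2 0.2604, M+4 0.3456, M+6 0.2294, M+8 0.0761, M+10 0.0101 → M+4 is the base peak.
P(M+4) = C(5,2) × 0.60108^3 × 0.39892^2 = 10 × 0.2171685 × 0.15913717 = 0.345596 (base)
P(M+10) = C(5,5) × 0.60108^0 × 0.39892^5 = 1 × 1.0000 × 0.0101025 = 0.010103
Relative intensity = 0.010103 / 0.345596 × 100 = 2.9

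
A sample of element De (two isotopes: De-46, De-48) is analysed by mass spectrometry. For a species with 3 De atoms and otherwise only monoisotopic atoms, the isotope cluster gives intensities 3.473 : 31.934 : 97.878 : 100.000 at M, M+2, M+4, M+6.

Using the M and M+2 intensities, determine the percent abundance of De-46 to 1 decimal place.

24.6%

Write p for the De-46 fraction. I(M+2)/I(M) = [C(3,1)·p^2·(1−p)] / p^3 = 3·(1−p)/p = 31.934/3.473 = 9.1949
(1−p)/p = 9.1949/3 = 3.0650  ⇒  p = 1/(1 + 3.0650) = 0.2460
De-46: 24.6%, De-48: 75.4%.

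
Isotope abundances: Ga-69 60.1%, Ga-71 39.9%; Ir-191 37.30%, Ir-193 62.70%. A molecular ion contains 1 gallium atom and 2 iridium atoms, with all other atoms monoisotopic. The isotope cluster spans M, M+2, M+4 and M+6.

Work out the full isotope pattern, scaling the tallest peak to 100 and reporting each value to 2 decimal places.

19.77 : 79.60 : 100.00 : 37.09

Gallium pattern (n=1): 0.6010 : 0.3990
Iridium pattern (n=2): 0.139129 : 0.467742 : 0.393129
Convolve the two distributions (both contribute in 2-u steps):
  M: 0.6010×0.139129 = 0.083617
  M+2: 0.6010×0.467742 + 0.3990×0.139129 = 0.336625
  M+4: 0.6010×0.393129 + 0.3990×0.467742 = 0.422900
  M+6: 0.3990×0.393129 = 0.156858
Scale to base peak (0.422900) = 100: 19.77 : 79.60 : 100.00 : 37.09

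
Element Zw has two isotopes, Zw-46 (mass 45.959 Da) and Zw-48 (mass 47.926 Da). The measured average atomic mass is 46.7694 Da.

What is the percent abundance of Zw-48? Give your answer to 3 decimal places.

Writing the weighted mean with unknown fraction x of Zw-46:
45.959·x + 47.926·(1 − x) = 46.7694
(45.959 − 47.926)·x = 46.7694 − 47.926
x = -1.1566 / -1.967 = 0.58800 → 58.800% Zw-46, 41.200% Zw-48.

41.200%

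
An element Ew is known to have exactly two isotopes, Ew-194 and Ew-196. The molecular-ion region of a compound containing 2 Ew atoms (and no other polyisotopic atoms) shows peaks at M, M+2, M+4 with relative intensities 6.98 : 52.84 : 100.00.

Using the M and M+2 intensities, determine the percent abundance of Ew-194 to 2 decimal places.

20.90%

Let p = fractional abundance of Ew-194. I(M+2)/I(M) = [C(2,1)·p^1·(1−p)] / p^2 = 2·(1−p)/p = 52.84/6.98 = 7.5702
(1−p)/p = 7.5702/2 = 3.7851  ⇒  p = 1/(1 + 3.7851) = 0.2090
Ew-194: 20.90%, Ew-196: 79.10%.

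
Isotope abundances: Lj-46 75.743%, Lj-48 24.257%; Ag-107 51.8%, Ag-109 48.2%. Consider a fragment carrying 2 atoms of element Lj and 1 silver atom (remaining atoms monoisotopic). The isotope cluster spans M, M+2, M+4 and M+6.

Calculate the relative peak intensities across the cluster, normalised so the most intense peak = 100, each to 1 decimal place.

Element Lj pattern (n=2): 0.5737002 : 0.36745959 : 0.0588402
Silver pattern (n=1): 0.5180 : 0.4820
Convolve the two distributions (both contribute in 2-u steps):
  M: 0.5737002×0.5180 = 0.297177
  M+2: 0.5737002×0.4820 + 0.36745959×0.5180 = 0.466868
  M+4: 0.36745959×0.4820 + 0.0588402×0.5180 = 0.207595
  M+6: 0.0588402×0.4820 = 0.028361
Scale to base peak (0.466868) = 100: 63.7 : 100.0 : 44.5 : 6.1

63.7 : 100.0 : 44.5 : 6.1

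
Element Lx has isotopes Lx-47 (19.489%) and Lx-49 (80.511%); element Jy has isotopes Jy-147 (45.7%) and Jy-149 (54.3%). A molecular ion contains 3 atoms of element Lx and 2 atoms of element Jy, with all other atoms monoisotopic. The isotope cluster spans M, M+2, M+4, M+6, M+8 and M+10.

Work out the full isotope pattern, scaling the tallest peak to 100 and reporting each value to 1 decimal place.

0.4 : 6.2 : 34.2 : 87.4 : 100.0 : 41.5

Element Lx pattern (n=3): 0.00740233 : 0.09173933 : 0.37898433 : 0.521874
Element Jy pattern (n=2): 0.208849 : 0.496302 : 0.294849
Convolve the two distributions (both contribute in 2-u steps):
  M: 0.00740233×0.208849 = 0.001546
  M+2: 0.00740233×0.496302 + 0.09173933×0.208849 = 0.022833
  M+4: 0.00740233×0.294849 + 0.09173933×0.496302 + 0.37898433×0.208849 = 0.126863
  M+6: 0.09173933×0.294849 + 0.37898433×0.496302 + 0.521874×0.208849 = 0.324133
  M+8: 0.37898433×0.294849 + 0.521874×0.496302 = 0.370750
  M+10: 0.521874×0.294849 = 0.153874
Scale to base peak (0.370750) = 100: 0.4 : 6.2 : 34.2 : 87.4 : 100.0 : 41.5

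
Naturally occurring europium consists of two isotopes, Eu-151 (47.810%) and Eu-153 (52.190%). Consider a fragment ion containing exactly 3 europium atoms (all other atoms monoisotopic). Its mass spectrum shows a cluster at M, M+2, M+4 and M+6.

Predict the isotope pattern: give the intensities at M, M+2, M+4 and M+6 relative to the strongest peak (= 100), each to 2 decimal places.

27.97 : 91.61 : 100.00 : 36.39

The 3 Eu atoms are independent, so intensities follow the terms of (0.47810 + 0.52190)^3.
P(M) = 0.47810^3 = 0.109284
P(M+2) = 3 × 0.47810^2 × 0.52190^1 = 0.357887
P(M+4) = 3 × 0.47810^1 × 0.52190^2 = 0.390674
P(M+6) = 0.52190^3 = 0.142155
The M+4 peak is largest (0.390674); scaling to 100 gives 27.97 : 91.61 : 100.00 : 36.39.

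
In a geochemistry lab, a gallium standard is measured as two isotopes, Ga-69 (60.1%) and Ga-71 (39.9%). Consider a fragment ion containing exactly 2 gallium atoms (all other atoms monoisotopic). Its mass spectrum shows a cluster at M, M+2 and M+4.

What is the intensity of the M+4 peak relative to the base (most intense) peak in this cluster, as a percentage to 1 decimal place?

33.2%

(0.601 + 0.399)^2 gives M 0.3612, M+2 0.4796, M+4 0.1592; the largest is M+2.
P(M+2) = C(2,1) × 0.601^1 × 0.399^1 = 2 × 0.6010 × 0.3990 = 0.479598 (base)
P(M+4) = C(2,2) × 0.601^0 × 0.399^2 = 1 × 1.0000 × 0.159201 = 0.159201
Relative intensity = 0.159201 / 0.479598 × 100 = 33.2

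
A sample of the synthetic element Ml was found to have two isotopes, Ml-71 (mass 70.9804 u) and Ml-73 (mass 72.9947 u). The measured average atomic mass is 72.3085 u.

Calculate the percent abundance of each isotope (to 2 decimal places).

Ml-71: 34.07%, Ml-73: 65.93%

Writing the weighted mean with unknown fraction x of Ml-71:
70.9804·x + 72.9947·(1 − x) = 72.3085
(70.9804 − 72.9947)·x = 72.3085 − 72.9947
x = -0.6862 / -2.0143 = 0.34066 → 34.07% Ml-71, 65.93% Ml-73.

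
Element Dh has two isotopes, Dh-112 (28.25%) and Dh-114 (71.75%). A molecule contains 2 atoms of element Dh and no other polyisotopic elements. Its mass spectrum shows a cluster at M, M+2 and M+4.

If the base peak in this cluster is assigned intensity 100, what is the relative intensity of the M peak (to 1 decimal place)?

15.5

Term probabilities: M 0.0798, M+2 0.4054, M+4 0.5148. Base peak = M+4.
P(M+4) = C(2,2) × 0.2825^0 × 0.7175^2 = 1 × 1.0000 × 0.51480625 = 0.514806 (base)
P(M) = C(2,0) × 0.2825^2 × 0.7175^0 = 1 × 0.07980625 × 1.0000 = 0.079806
Relative intensity = 0.079806 / 0.514806 × 100 = 15.5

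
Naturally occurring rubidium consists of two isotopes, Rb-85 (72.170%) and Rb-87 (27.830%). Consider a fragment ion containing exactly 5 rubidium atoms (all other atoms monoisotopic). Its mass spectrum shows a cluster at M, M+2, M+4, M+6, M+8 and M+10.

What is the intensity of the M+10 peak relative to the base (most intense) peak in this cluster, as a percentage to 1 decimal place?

0.4%

Binomial terms of (0.72170 + 0.27830)^5: M 0.1958, M+2 0.3775, M+4 0.2911, M+6 0.1123, M+8 0.0216, M+10 0.0017 → M+2 is the base peak.
P(M+2) = C(5,1) × 0.72170^4 × 0.27830^1 = 5 × 0.27128565 × 0.2783 = 0.377494 (base)
P(M+10) = C(5,5) × 0.72170^0 × 0.27830^5 = 1 × 1.0000 × 0.00166942 = 0.001669
Relative intensity = 0.001669 / 0.377494 × 100 = 0.4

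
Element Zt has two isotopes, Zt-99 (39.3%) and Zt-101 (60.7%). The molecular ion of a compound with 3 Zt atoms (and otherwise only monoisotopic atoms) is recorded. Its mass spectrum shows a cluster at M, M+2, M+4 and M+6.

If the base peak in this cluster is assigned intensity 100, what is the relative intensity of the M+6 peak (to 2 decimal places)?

Binomial terms of (0.393 + 0.607)^3: M 0.0607, M+2 0.2813, M+4 0.4344, M+6 0.2236 → M+4 is the base peak.
P(M+4) = C(3,2) × 0.393^1 × 0.607^2 = 3 × 0.3930 × 0.368449 = 0.434401 (base)
P(M+6) = C(3,3) × 0.393^0 × 0.607^3 = 1 × 1.0000 × 0.22364854 = 0.223649
Relative intensity = 0.223649 / 0.434401 × 100 = 51.48

51.48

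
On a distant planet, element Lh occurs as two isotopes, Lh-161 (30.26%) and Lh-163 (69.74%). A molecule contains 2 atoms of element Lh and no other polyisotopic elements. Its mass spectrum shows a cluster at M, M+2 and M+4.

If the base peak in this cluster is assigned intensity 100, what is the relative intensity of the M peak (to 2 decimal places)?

Term probabilities: M 0.0916, M+2 0.4221, M+4 0.4864. Base peak = M+4.
P(M+4) = C(2,2) × 0.3026^0 × 0.6974^2 = 1 × 1.0000 × 0.48636676 = 0.486367 (base)
P(M) = C(2,0) × 0.3026^2 × 0.6974^0 = 1 × 0.09156676 × 1.0000 = 0.091567
Relative intensity = 0.091567 / 0.486367 × 100 = 18.83

18.83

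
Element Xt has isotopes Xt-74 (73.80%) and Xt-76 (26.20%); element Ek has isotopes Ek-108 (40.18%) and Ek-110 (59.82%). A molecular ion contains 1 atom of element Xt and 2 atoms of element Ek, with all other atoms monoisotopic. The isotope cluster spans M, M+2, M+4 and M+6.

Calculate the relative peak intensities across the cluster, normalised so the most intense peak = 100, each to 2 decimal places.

30.01 : 100.00 : 98.23 : 23.61

Element Xt pattern (n=1): 0.7380 : 0.2620
Element Ek pattern (n=2): 0.16144324 : 0.48071352 : 0.35784324
Convolve the two distributions (both contribute in 2-u steps):
  M: 0.7380×0.16144324 = 0.119145
  M+2: 0.7380×0.48071352 + 0.2620×0.16144324 = 0.397065
  M+4: 0.7380×0.35784324 + 0.2620×0.48071352 = 0.390035
  M+6: 0.2620×0.35784324 = 0.093755
Scale to base peak (0.397065) = 100: 30.01 : 100.00 : 98.23 : 23.61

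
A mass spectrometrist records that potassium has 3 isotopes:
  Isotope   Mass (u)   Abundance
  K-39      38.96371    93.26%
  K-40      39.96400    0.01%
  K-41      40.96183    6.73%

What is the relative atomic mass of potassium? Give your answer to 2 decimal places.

The abundance-weighted mean is 0.9326 × 38.96371 + 0.0001 × 39.96400 + 0.0673 × 40.96183
= 36.337556 + 0.003996 + 2.756731 = 39.098283 u

39.10 u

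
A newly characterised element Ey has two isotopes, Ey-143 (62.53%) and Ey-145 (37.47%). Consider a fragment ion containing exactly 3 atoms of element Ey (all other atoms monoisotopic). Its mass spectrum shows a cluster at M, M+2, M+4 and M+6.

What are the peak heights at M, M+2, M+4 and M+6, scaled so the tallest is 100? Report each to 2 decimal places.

55.63 : 100.00 : 59.92 : 11.97

Each Ey atom is independently Ey-143 (p = 0.6253) or Ey-145 (q = 0.3747); the cluster is the binomial expansion (p + q)^3.
P(M) = 0.6253^3 = 0.244492
P(M+2) = 3 × 0.6253^2 × 0.3747^1 = 0.439523
P(M+4) = 3 × 0.6253^1 × 0.3747^2 = 0.263377
P(M+6) = 0.3747^3 = 0.052608
The M+2 peak is largest (0.439523); scaling to 100 gives 55.63 : 100.00 : 59.92 : 11.97.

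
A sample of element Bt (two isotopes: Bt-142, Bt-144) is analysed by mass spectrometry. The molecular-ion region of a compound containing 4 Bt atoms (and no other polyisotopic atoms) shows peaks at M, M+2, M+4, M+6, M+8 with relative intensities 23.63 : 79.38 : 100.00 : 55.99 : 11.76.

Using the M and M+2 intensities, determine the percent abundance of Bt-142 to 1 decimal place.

Let p = fractional abundance of Bt-142. I(M+2)/I(M) = [C(4,1)·p^3·(1−p)] / p^4 = 4·(1−p)/p = 79.38/23.63 = 3.3593
(1−p)/p = 3.3593/4 = 0.8398  ⇒  p = 1/(1 + 0.8398) = 0.5435
Bt-142: 54.4%, Bt-144: 45.6%.

54.4%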